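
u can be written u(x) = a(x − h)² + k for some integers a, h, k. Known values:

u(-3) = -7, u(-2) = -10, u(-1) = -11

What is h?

First differences -3, -1; second difference 2 = 2a, so a = 1.
Expanding, the x-coefficient is −2ah = -2h; matching it to the data gives h = -1, and then k = -11.
So u(x) = 1(x + 1)² − 11.
Hence h = -1.

-1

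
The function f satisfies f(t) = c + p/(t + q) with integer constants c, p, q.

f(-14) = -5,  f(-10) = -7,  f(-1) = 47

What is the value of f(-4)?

-25

(f(t) − c)(t + q) = p for each data point; the three points give a linear system in c and q, then p follows.
Solving: c = -1, q = 2, p = 48, so f(t) = -1 + 48/(t + 2).
Then f(-4) = -1 + 48/(-2) = -25.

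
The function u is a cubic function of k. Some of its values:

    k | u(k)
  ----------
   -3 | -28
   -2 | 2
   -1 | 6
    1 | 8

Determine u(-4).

-102

Write u(k) = ak³ + bk² + ck + d; the 4 given values yield a linear system in the 4 coefficients.
Solving, u(k) = 3k³ + 5k² - 2k + 2.
Then u(-4) = -102.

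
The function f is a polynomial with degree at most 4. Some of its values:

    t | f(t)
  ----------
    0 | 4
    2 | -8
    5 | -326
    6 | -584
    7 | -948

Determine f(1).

6

Write f(t) = at^4 + bt³ + ct² + dt + e; the 5 given values yield a linear system in the 5 coefficients.
Solving, the leading coefficient vanishes, and f(t) = -3t³ + t² + 4t + 4.
Then f(1) = 6.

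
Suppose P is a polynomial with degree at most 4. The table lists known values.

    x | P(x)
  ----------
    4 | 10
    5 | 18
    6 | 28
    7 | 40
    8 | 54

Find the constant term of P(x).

-2

First differences: 8, 10, 12, 14. Second differences: 2, 2, 2.
Level-2 differences are constant, so P has degree 2.
Fitting a degree-2 polynomial gives P(x) = x² - x - 2.
The constant term is P(0) = -2.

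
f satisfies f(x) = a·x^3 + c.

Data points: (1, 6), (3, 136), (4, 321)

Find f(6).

1081

From f(1) = 6 and f(3) = 136: 1a + c = 6 and 27a + c = 136.
Subtracting: 26a = 130, so a = 5; then c = 6 − 5·1 = 1.
So f(x) = 5x³ + 1, and f(6) = 1081.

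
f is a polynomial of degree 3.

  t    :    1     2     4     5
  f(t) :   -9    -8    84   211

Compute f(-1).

Write f(t) = at³ + bt² + ct + d; the 4 given values yield a linear system in the 4 coefficients.
Solving, f(t) = 3t³ - 6t² - 2t - 4.
Then f(-1) = -11.

-11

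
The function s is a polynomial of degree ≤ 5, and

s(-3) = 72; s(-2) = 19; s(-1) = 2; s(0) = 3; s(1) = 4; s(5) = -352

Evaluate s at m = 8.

-1501

Write s(m) = am^5 + bm^4 + cm³ + dm² + em + p; the 6 given values yield a linear system in the 6 coefficients.
Solving, the top 2 coefficients vanish, and s(m) = -3m³ + 4m + 3.
Then s(8) = -1501.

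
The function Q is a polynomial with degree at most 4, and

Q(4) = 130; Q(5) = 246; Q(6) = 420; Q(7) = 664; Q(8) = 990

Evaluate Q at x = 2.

24

First differences: 116, 174, 244, 326. Second differences: 58, 70, 82. Third differences: 12, 12.
Level-3 differences are constant, so Q has degree 3.
Fitting a degree-3 polynomial gives Q(x) = 2x³ - x² + 3x + 6.
Then Q(2) = 24.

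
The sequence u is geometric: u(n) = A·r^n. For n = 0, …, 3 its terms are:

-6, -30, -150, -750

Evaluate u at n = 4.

-3750

Consecutive ratio: -30/(-6) = 5, and -150/(-30) = 5, so r = 5.
Then A·5^0 = -6 gives A = -6, and u(n) = -6·5^n.
u(4) = -6·5^4 = -3750.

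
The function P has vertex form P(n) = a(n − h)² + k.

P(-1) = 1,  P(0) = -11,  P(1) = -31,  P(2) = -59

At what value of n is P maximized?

First differences -12, -20, -28; second difference -8 = 2a, so a = -4.
Expanding, the n-coefficient is −2ah = 8h; matching it to the data gives h = -2, and then k = 5.
So P(n) = -4(n + 2)² + 5.
Hence h = -2.

-2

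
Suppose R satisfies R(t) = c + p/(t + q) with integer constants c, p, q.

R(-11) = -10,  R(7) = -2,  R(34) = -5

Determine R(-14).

-9

(R(t) − c)(t + q) = p for each data point; the three points give a linear system in c and q, then p follows.
Solving: c = -6, q = 2, p = 36, so R(t) = -6 + 36/(t + 2).
Then R(-14) = -6 + 36/(-12) = -9.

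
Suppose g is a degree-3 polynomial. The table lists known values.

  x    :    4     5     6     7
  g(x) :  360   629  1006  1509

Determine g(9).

Write g(x) = ax³ + bx² + cx + d; the 4 given values yield a linear system in the 4 coefficients.
Solving, g(x) = 3x³ + 9x² + 5x + 4.
Then g(9) = 2965.

2965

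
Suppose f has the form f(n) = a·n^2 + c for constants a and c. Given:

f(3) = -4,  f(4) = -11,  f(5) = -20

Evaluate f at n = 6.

From f(3) = -4 and f(4) = -11: 9a + c = -4 and 16a + c = -11.
Subtracting: 7a = -7, so a = -1; then c = -4 − (-1)·9 = 5.
So f(n) = -1n² + 5, and f(6) = -31.

-31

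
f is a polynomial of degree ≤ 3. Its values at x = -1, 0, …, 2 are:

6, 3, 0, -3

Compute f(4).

-9

Write f(x) = ax³ + bx² + cx + d; the 4 given values yield a linear system in the 4 coefficients.
Solving, the top 2 coefficients vanish, and f(x) = -3x + 3.
Then f(4) = -9.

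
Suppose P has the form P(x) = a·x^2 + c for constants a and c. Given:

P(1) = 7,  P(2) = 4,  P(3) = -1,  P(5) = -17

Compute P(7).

From P(1) = 7 and P(2) = 4: 1a + c = 7 and 4a + c = 4.
Subtracting: 3a = -3, so a = -1; then c = 7 − (-1)·1 = 8.
So P(x) = -1x² + 8, and P(7) = -41.

-41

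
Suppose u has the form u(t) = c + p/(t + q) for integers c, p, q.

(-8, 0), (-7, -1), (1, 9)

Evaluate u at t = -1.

14

(u(t) − c)(t + q) = p for each data point; the three points give a linear system in c and q, then p follows.
Solving: c = 4, q = 3, p = 20, so u(t) = 4 + 20/(t + 3).
Then u(-1) = 4 + 20/2 = 14.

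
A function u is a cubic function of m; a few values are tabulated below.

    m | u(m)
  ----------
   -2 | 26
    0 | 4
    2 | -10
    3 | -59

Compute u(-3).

Write u(m) = am³ + bm² + cm + d; the 4 given values yield a linear system in the 4 coefficients.
Solving, u(m) = -3m³ + m² + 3m + 4.
Then u(-3) = 85.

85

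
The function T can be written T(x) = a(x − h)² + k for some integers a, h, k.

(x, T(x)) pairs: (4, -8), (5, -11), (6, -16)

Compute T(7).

-23

First differences -3, -5; second difference -2 = 2a, so a = -1.
Expanding, the x-coefficient is −2ah = 2h; matching it to the data gives h = 3, and then k = -7.
So T(x) = -1(x − 3)² − 7.
T(7) = -1·4² − 7 = -23.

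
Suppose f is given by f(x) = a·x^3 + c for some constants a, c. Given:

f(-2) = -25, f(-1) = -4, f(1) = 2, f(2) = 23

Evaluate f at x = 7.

1028

From f(-2) = -25 and f(-1) = -4: -8a + c = -25 and -1a + c = -4.
Subtracting: 7a = 21, so a = 3; then c = -25 − 3·(-8) = -1.
So f(x) = 3x³ − 1, and f(7) = 1028.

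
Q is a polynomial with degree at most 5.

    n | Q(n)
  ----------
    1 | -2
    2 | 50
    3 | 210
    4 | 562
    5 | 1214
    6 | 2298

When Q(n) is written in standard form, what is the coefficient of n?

First differences: 52, 160, 352, 652, 1084. Second differences: 108, 192, 300, 432. Third differences: 84, 108, 132. Fourth differences: 24, 24.
Level-4 differences are constant, so Q has degree 4.
Fitting a degree-4 polynomial gives Q(n) = n^4 + 4n³ + 5n² - 6n - 6.
The coefficient of n is -6.

-6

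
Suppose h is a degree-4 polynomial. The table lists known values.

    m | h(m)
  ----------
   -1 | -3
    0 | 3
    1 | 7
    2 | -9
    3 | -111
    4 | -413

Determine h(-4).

-573

First differences: 6, 4, -16, -102, -302. Second differences: -2, -20, -86, -200. Third differences: -18, -66, -114. Fourth differences: -48, -48.
Level-4 differences are constant, so h has degree 4.
Fitting a degree-4 polynomial gives h(m) = -2m^4 + m³ + m² + 4m + 3.
Then h(-4) = -573.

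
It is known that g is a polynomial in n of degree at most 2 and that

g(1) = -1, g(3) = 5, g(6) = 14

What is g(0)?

-4

Write g(n) = an² + bn + c; the 3 given values yield a linear system in the 3 coefficients.
Solving, the leading coefficient vanishes, and g(n) = 3n - 4.
Then g(0) = -4.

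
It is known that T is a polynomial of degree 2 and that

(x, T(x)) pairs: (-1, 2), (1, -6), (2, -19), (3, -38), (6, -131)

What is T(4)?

-63

Write T(x) = ax² + bx + c; the 5 given values yield a linear system in the 3 coefficients.
Solving, T(x) = -3x² - 4x + 1.
Then T(4) = -63.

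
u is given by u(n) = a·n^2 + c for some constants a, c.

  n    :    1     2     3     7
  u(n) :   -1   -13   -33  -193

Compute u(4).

-61

From u(1) = -1 and u(2) = -13: 1a + c = -1 and 4a + c = -13.
Subtracting: 3a = -12, so a = -4; then c = -1 − (-4)·1 = 3.
So u(n) = -4n² + 3, and u(4) = -61.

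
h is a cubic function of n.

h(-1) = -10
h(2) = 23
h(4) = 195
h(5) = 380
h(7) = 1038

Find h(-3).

-92

Write h(n) = an³ + bn² + cn + d; the 5 given values yield a linear system in the 4 coefficients.
Solving, h(n) = 3n³ + 2n - 5.
Then h(-3) = -92.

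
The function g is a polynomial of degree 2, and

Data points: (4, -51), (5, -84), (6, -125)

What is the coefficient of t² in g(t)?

Write g(t) = at² + bt + c; the 3 given values yield a linear system in the 3 coefficients.
Solving, g(t) = -4t² + 3t + 1.
The coefficient of t² is -4.

-4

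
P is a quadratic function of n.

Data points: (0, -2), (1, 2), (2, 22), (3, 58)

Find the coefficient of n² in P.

First differences: 4, 20, 36. Second differences: 16, 16.
Level-2 differences are constant, so P has degree 2.
Fitting a degree-2 polynomial gives P(n) = 8n² - 4n - 2.
The coefficient of n² is 8.

8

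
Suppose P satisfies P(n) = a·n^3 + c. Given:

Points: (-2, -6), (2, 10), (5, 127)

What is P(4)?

From P(-2) = -6 and P(2) = 10: -8a + c = -6 and 8a + c = 10.
Subtracting: 16a = 16, so a = 1; then c = -6 − 1·(-8) = 2.
So P(n) = 1n³ + 2, and P(4) = 66.

66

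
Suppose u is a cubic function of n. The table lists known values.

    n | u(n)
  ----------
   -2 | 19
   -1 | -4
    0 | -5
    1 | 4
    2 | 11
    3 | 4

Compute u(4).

-29

Write u(n) = an³ + bn² + cn + d; the 6 given values yield a linear system in the 4 coefficients.
Solving, u(n) = -2n³ + 5n² + 6n - 5.
Then u(4) = -29.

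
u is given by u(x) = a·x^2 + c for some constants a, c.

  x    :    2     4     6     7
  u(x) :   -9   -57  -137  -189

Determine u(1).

3

From u(2) = -9 and u(4) = -57: 4a + c = -9 and 16a + c = -57.
Subtracting: 12a = -48, so a = -4; then c = -9 − (-4)·4 = 7.
So u(x) = -4x² + 7, and u(1) = 3.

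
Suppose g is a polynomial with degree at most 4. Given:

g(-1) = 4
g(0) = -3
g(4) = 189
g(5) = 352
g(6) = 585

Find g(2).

25

Write g(k) = ak^4 + bk³ + ck² + dk + e; the 5 given values yield a linear system in the 5 coefficients.
Solving, the leading coefficient vanishes, and g(k) = 2k³ + 5k² - 4k - 3.
Then g(2) = 25.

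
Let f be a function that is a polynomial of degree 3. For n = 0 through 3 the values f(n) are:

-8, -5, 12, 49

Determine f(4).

112

Write f(n) = an³ + bn² + cn + d; the 4 given values yield a linear system in the 4 coefficients.
Solving, f(n) = n³ + 4n² - 2n - 8.
Then f(4) = 112.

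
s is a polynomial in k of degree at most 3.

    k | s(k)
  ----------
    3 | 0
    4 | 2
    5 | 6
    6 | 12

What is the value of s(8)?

30

First differences: 2, 4, 6. Second differences: 2, 2.
Level-2 differences are constant, so s has degree 2.
Fitting a degree-2 polynomial gives s(k) = k² - 5k + 6.
Then s(8) = 30.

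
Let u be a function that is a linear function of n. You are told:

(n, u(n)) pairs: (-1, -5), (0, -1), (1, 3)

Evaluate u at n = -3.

-13

Write u(n) = an + b; the 3 given values yield a linear system in the 2 coefficients.
Solving, u(n) = 4n - 1.
Then u(-3) = -13.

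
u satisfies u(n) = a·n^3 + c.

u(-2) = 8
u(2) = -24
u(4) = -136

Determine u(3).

From u(-2) = 8 and u(2) = -24: -8a + c = 8 and 8a + c = -24.
Subtracting: 16a = -32, so a = -2; then c = 8 − (-2)·(-8) = -8.
So u(n) = -2n³ − 8, and u(3) = -62.

-62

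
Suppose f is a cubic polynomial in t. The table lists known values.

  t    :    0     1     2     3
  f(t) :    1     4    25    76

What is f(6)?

Write f(t) = at³ + bt² + ct + d; the 4 given values yield a linear system in the 4 coefficients.
Solving, f(t) = 2t³ + 3t² - 2t + 1.
Then f(6) = 529.

529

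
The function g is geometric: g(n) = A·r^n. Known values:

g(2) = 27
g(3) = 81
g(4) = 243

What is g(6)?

2187

Consecutive ratio: 81/27 = 3, and 243/81 = 3, so r = 3.
Then A·3^2 = 27 gives A = 3, and g(n) = 3·3^n.
g(6) = 3·3^6 = 2187.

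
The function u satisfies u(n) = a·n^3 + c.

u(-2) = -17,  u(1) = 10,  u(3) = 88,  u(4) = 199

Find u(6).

From u(-2) = -17 and u(1) = 10: -8a + c = -17 and 1a + c = 10.
Subtracting: 9a = 27, so a = 3; then c = -17 − 3·(-8) = 7.
So u(n) = 3n³ + 7, and u(6) = 655.

655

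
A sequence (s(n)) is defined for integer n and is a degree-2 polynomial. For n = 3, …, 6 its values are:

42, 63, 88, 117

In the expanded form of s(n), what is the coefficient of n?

7

Write s(n) = an² + bn + c; the 4 given values yield a linear system in the 3 coefficients.
Solving, s(n) = 2n² + 7n + 3.
The coefficient of n is 7.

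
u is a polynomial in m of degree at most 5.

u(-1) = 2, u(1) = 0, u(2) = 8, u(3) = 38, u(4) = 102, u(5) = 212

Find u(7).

Write u(m) = am^5 + bm^4 + cm³ + dm² + em + p; the 6 given values yield a linear system in the 6 coefficients.
Solving, the top 2 coefficients vanish, and u(m) = 2m³ - m² - 3m + 2.
Then u(7) = 618.

618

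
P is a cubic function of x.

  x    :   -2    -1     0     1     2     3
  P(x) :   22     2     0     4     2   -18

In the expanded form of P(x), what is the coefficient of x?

3

First differences: -20, -2, 4, -2, -20. Second differences: 18, 6, -6, -18. Third differences: -12, -12, -12.
Level-3 differences are constant, so P has degree 3.
Fitting a degree-3 polynomial gives P(x) = -2x³ + 3x² + 3x.
The coefficient of x is 3.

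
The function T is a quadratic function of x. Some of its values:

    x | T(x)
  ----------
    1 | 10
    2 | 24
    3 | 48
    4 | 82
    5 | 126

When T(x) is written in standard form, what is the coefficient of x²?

5

Write T(x) = ax² + bx + c; the 5 given values yield a linear system in the 3 coefficients.
Solving, T(x) = 5x² - x + 6.
The coefficient of x² is 5.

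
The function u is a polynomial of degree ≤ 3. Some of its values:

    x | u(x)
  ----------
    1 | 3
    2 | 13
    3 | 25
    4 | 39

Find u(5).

55

Write u(x) = ax³ + bx² + cx + d; the 4 given values yield a linear system in the 4 coefficients.
Solving, the leading coefficient vanishes, and u(x) = x² + 7x - 5.
Then u(5) = 55.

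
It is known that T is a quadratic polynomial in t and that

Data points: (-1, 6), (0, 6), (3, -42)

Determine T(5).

Write T(t) = at² + bt + c; the 3 given values yield a linear system in the 3 coefficients.
Solving, T(t) = -4t² - 4t + 6.
Then T(5) = -114.

-114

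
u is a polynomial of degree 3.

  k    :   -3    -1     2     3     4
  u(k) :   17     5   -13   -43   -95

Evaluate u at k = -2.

7

Write u(k) = ak³ + bk² + ck + d; the 5 given values yield a linear system in the 4 coefficients.
Solving, u(k) = -k³ - 2k² - k + 5.
Then u(-2) = 7.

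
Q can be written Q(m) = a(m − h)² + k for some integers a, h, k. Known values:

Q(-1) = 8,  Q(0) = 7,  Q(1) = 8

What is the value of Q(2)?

First differences -1, 1; second difference 2 = 2a, so a = 1.
Expanding, the m-coefficient is −2ah = -2h; matching it to the data gives h = 0, and then k = 7.
So Q(m) = 1(m + 0)² + 7.
Q(2) = 1·2² + 7 = 11.

11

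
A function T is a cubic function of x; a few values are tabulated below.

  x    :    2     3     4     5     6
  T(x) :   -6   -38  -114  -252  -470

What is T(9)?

-1784

Write T(x) = ax³ + bx² + cx + d; the 5 given values yield a linear system in the 4 coefficients.
Solving, T(x) = -3x³ + 5x² - 2.
Then T(9) = -1784.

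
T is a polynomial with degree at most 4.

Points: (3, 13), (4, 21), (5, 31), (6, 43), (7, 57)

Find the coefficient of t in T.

First differences: 8, 10, 12, 14. Second differences: 2, 2, 2.
Level-2 differences are constant, so T has degree 2.
Fitting a degree-2 polynomial gives T(t) = t² + t + 1.
The coefficient of t is 1.

1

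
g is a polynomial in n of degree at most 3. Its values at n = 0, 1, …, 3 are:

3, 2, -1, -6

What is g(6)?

-33

First differences: -1, -3, -5. Second differences: -2, -2.
Level-2 differences are constant, so g has degree 2.
Fitting a degree-2 polynomial gives g(n) = -n² + 3.
Then g(6) = -33.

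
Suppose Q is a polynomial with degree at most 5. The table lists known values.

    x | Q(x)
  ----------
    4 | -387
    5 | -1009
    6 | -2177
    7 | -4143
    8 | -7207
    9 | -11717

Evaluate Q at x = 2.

-13

Write Q(x) = ax^5 + bx^4 + cx³ + dx² + ex + p; the 6 given values yield a linear system in the 6 coefficients.
Solving, the leading coefficient vanishes, and Q(x) = -2x^4 + 2x³ - x² + 3x + 1.
Then Q(2) = -13.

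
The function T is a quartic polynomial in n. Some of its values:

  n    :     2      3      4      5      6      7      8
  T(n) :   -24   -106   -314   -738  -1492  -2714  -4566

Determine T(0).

2

First differences: -82, -208, -424, -754, -1222, -1852. Second differences: -126, -216, -330, -468, -630. Third differences: -90, -114, -138, -162. Fourth differences: -24, -24, -24.
Level-4 differences are constant, so T has degree 4.
Fitting a degree-4 polynomial gives T(n) = -n^4 - n³ + n² - 3n + 2.
Then T(0) = 2.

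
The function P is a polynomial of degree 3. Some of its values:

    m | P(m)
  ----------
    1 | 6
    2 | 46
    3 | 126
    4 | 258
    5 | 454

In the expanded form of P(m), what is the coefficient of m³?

2

Write P(m) = am³ + bm² + cm + d; the 5 given values yield a linear system in the 4 coefficients.
Solving, P(m) = 2m³ + 8m² + 2m - 6.
The coefficient of m³ is 2.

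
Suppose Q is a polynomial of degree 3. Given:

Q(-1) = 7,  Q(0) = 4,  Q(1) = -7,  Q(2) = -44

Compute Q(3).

Write Q(k) = ak³ + bk² + ck + d; the 4 given values yield a linear system in the 4 coefficients.
Solving, Q(k) = -3k³ - 4k² - 4k + 4.
Then Q(3) = -125.

-125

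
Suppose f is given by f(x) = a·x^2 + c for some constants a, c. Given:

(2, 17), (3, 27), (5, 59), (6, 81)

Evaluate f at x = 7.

From f(2) = 17 and f(3) = 27: 4a + c = 17 and 9a + c = 27.
Subtracting: 5a = 10, so a = 2; then c = 17 − 2·4 = 9.
So f(x) = 2x² + 9, and f(7) = 107.

107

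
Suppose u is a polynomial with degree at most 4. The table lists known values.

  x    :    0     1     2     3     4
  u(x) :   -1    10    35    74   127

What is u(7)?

370

First differences: 11, 25, 39, 53. Second differences: 14, 14, 14.
Level-2 differences are constant, so u has degree 2.
Fitting a degree-2 polynomial gives u(x) = 7x² + 4x - 1.
Then u(7) = 370.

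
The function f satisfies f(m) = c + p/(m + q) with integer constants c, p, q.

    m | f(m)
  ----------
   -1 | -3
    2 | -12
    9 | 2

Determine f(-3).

(f(m) − c)(m + q) = p for each data point; the three points give a linear system in c and q, then p follows.
Solving: c = 0, q = -3, p = 12, so f(m) = 12/(m − 3).
Then f(-3) = 0 + 12/(-6) = -2.

-2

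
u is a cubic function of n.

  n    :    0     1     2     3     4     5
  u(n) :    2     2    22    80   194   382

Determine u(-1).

Write u(n) = an³ + bn² + cn + d; the 6 given values yield a linear system in the 4 coefficients.
Solving, u(n) = 3n³ + n² - 4n + 2.
Then u(-1) = 4.

4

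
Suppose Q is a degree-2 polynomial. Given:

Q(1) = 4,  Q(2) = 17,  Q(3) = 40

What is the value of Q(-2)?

25

Write Q(m) = am² + bm + c; the 3 given values yield a linear system in the 3 coefficients.
Solving, Q(m) = 5m² - 2m + 1.
Then Q(-2) = 25.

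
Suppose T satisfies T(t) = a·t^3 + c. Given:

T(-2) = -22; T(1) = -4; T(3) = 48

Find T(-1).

-8

From T(-2) = -22 and T(1) = -4: -8a + c = -22 and 1a + c = -4.
Subtracting: 9a = 18, so a = 2; then c = -22 − 2·(-8) = -6.
So T(t) = 2t³ − 6, and T(-1) = -8.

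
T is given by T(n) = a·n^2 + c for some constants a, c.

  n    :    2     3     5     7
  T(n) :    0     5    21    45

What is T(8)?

From T(2) = 0 and T(3) = 5: 4a + c = 0 and 9a + c = 5.
Subtracting: 5a = 5, so a = 1; then c = 0 − 1·4 = -4.
So T(n) = 1n² − 4, and T(8) = 60.

60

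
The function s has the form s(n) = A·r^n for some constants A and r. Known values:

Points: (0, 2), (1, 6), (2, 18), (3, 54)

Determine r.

3

Consecutive ratio: 6/2 = 3, and 18/6 = 3, so r = 3.
Then A·3^0 = 2 gives A = 2, and s(n) = 2·3^n.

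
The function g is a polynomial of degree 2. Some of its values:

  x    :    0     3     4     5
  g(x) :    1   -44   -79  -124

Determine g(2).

Write g(x) = ax² + bx + c; the 4 given values yield a linear system in the 3 coefficients.
Solving, g(x) = -5x² + 1.
Then g(2) = -19.

-19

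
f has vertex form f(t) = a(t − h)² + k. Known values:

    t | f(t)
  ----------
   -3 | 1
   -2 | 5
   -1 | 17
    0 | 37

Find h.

-3

First differences 4, 12, 20; second difference 8 = 2a, so a = 4.
Expanding, the t-coefficient is −2ah = -8h; matching it to the data gives h = -3, and then k = 1.
So f(t) = 4(t + 3)² + 1.
Hence h = -3.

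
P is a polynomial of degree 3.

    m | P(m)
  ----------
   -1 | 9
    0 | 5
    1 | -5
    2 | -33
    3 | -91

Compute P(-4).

First differences: -4, -10, -28, -58. Second differences: -6, -18, -30. Third differences: -12, -12.
Level-3 differences are constant, so P has degree 3.
Fitting a degree-3 polynomial gives P(m) = -2m³ - 3m² - 5m + 5.
Then P(-4) = 105.

105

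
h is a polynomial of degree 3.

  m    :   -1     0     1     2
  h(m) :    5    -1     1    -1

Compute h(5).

Write h(m) = am³ + bm² + cm + d; the 4 given values yield a linear system in the 4 coefficients.
Solving, h(m) = -2m³ + 4m² - 1.
Then h(5) = -151.

-151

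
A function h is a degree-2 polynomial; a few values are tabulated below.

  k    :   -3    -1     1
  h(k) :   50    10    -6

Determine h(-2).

Write h(k) = ak² + bk + c; the 3 given values yield a linear system in the 3 coefficients.
Solving, h(k) = 3k² - 8k - 1.
Then h(-2) = 27.

27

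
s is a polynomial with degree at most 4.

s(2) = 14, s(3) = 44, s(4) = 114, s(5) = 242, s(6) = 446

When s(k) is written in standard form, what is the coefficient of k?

8

Write s(k) = ak^4 + bk³ + ck² + dk + e; the 5 given values yield a linear system in the 5 coefficients.
Solving, the leading coefficient vanishes, and s(k) = 3k³ - 7k² + 8k + 2.
The coefficient of k is 8.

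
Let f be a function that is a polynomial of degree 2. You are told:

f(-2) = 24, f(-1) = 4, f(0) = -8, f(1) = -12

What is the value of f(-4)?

First differences: -20, -12, -4. Second differences: 8, 8.
Level-2 differences are constant, so f has degree 2.
Fitting a degree-2 polynomial gives f(t) = 4t² - 8t - 8.
Then f(-4) = 88.

88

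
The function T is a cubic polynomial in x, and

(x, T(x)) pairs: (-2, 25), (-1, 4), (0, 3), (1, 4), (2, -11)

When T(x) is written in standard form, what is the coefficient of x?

First differences: -21, -1, 1, -15. Second differences: 20, 2, -16. Third differences: -18, -18.
Level-3 differences are constant, so T has degree 3.
Fitting a degree-3 polynomial gives T(x) = -3x³ + x² + 3x + 3.
The coefficient of x is 3.

3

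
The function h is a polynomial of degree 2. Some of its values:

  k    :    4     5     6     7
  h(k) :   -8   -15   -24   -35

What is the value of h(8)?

First differences: -7, -9, -11. Second differences: -2, -2.
Level-2 differences are constant, so h has degree 2.
Fitting a degree-2 polynomial gives h(k) = -k² + 2k.
Then h(8) = -48.

-48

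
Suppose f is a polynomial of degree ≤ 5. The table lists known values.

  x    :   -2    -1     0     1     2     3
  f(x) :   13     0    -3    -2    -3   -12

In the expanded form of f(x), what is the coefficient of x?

0

Write f(x) = ax^5 + bx^4 + cx³ + dx² + ex + p; the 6 given values yield a linear system in the 6 coefficients.
Solving, the top 2 coefficients vanish, and f(x) = -x³ + 2x² - 3.
The coefficient of x is 0.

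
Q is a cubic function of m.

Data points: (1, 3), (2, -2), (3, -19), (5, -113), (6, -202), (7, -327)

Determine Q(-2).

Write Q(m) = am³ + bm² + cm + d; the 6 given values yield a linear system in the 4 coefficients.
Solving, Q(m) = -m³ + 2m + 2.
Then Q(-2) = 6.

6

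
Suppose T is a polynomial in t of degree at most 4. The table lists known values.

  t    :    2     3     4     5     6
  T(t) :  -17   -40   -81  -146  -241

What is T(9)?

Write T(t) = at^4 + bt³ + ct² + dt + e; the 5 given values yield a linear system in the 5 coefficients.
Solving, the leading coefficient vanishes, and T(t) = -t³ - 4t - 1.
Then T(9) = -766.

-766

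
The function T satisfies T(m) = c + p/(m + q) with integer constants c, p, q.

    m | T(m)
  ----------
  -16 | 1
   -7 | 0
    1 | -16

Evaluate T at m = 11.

4

(T(m) − c)(m + q) = p for each data point; the three points give a linear system in c and q, then p follows.
Solving: c = 2, q = -2, p = 18, so T(m) = 2 + 18/(m − 2).
Then T(11) = 2 + 18/9 = 4.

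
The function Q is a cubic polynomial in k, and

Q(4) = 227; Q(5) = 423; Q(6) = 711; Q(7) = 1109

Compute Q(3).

105

Write Q(k) = ak³ + bk² + ck + d; the 4 given values yield a linear system in the 4 coefficients.
Solving, Q(k) = 3k³ + k² + 4k + 3.
Then Q(3) = 105.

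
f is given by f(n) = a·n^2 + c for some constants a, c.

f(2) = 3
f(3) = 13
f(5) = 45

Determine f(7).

93

From f(2) = 3 and f(3) = 13: 4a + c = 3 and 9a + c = 13.
Subtracting: 5a = 10, so a = 2; then c = 3 − 2·4 = -5.
So f(n) = 2n² − 5, and f(7) = 93.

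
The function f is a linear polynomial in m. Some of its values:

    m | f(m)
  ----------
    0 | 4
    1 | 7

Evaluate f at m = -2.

Write f(m) = am + b; the 2 given values yield a linear system in the 2 coefficients.
Solving, f(m) = 3m + 4.
Then f(-2) = -2.

-2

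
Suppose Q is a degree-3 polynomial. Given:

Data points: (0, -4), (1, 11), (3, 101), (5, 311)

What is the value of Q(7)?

689

Write Q(n) = an³ + bn² + cn + d; the 4 given values yield a linear system in the 4 coefficients.
Solving, Q(n) = n³ + 6n² + 8n - 4.
Then Q(7) = 689.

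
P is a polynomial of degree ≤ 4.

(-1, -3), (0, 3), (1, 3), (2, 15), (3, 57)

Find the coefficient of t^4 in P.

0

First differences: 6, 0, 12, 42. Second differences: -6, 12, 30. Third differences: 18, 18.
Level-3 differences are constant, so P has degree 3.
Fitting a degree-3 polynomial gives P(t) = 3t³ - 3t² + 3.
The coefficient of t^4 is 0.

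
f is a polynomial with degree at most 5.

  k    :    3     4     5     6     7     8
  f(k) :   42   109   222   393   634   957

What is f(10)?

1897

Write f(k) = ak^5 + bk^4 + ck³ + dk² + ek + p; the 6 given values yield a linear system in the 6 coefficients.
Solving, the top 2 coefficients vanish, and f(k) = 2k³ - k² - 3.
Then f(10) = 1897.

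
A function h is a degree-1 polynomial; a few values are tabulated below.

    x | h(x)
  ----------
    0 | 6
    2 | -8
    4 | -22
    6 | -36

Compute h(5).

Write h(x) = ax + b; the 4 given values yield a linear system in the 2 coefficients.
Solving, h(x) = -7x + 6.
Then h(5) = -29.

-29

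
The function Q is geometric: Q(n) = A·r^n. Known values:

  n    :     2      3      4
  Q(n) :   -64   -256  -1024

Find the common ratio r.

Consecutive ratio: -256/(-64) = 4, and -1024/(-256) = 4, so r = 4.
Then A·4^2 = -64 gives A = -4, and Q(n) = -4·4^n.

4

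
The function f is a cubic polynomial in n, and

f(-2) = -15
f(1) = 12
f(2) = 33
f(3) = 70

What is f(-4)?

Write f(n) = an³ + bn² + cn + d; the 4 given values yield a linear system in the 4 coefficients.
Solving, f(n) = n³ + 2n² + 8n + 1.
Then f(-4) = -63.

-63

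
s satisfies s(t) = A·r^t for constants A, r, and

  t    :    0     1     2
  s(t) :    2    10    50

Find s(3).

250

Consecutive ratio: 10/2 = 5, and 50/10 = 5, so r = 5.
Then A·5^0 = 2 gives A = 2, and s(t) = 2·5^t.
s(3) = 2·5^3 = 250.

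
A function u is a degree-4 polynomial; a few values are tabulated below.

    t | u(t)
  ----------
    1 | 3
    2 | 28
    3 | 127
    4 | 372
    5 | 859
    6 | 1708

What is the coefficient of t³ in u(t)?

First differences: 25, 99, 245, 487, 849. Second differences: 74, 146, 242, 362. Third differences: 72, 96, 120. Fourth differences: 24, 24.
Level-4 differences are constant, so u has degree 4.
Fitting a degree-4 polynomial gives u(t) = t^4 + 2t³ - 4t + 4.
The coefficient of t³ is 2.

2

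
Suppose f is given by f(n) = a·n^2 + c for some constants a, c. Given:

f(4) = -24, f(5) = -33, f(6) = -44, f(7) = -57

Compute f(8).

From f(4) = -24 and f(5) = -33: 16a + c = -24 and 25a + c = -33.
Subtracting: 9a = -9, so a = -1; then c = -24 − (-1)·16 = -8.
So f(n) = -1n² − 8, and f(8) = -72.

-72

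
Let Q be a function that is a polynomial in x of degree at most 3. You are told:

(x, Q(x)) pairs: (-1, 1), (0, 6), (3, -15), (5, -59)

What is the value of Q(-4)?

Write Q(x) = ax³ + bx² + cx + d; the 4 given values yield a linear system in the 4 coefficients.
Solving, the leading coefficient vanishes, and Q(x) = -3x² + 2x + 6.
Then Q(-4) = -50.

-50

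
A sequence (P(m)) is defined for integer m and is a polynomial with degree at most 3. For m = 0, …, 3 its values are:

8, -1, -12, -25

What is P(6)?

First differences: -9, -11, -13. Second differences: -2, -2.
Level-2 differences are constant, so P has degree 2.
Fitting a degree-2 polynomial gives P(m) = -m² - 8m + 8.
Then P(6) = -76.

-76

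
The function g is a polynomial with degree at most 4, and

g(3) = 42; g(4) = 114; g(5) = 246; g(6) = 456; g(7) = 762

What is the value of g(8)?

Write g(m) = am^4 + bm³ + cm² + dm + e; the 5 given values yield a linear system in the 5 coefficients.
Solving, the leading coefficient vanishes, and g(m) = 3m³ - 6m² + 3m + 6.
Then g(8) = 1182.

1182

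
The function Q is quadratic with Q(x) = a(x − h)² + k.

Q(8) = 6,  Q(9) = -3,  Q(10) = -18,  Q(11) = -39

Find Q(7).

9

First differences -9, -15, -21; second difference -6 = 2a, so a = -3.
Expanding, the x-coefficient is −2ah = 6h; matching it to the data gives h = 7, and then k = 9.
So Q(x) = -3(x − 7)² + 9.
Q(7) = -3·0² + 9 = 9.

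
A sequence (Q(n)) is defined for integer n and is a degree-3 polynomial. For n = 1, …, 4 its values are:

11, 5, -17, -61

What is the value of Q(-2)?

Write Q(n) = an³ + bn² + cn + d; the 4 given values yield a linear system in the 4 coefficients.
Solving, Q(n) = -n³ - 2n² + 7n + 7.
Then Q(-2) = -7.

-7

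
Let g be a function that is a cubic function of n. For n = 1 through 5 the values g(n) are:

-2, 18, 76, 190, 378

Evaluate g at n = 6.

658

First differences: 20, 58, 114, 188. Second differences: 38, 56, 74. Third differences: 18, 18.
Level-3 differences are constant, so g has degree 3.
Fitting a degree-3 polynomial gives g(n) = 3n³ + n² - 4n - 2.
Then g(6) = 658.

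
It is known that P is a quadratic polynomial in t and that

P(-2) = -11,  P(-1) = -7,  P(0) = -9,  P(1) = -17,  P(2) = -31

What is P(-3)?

-21

Write P(t) = at² + bt + c; the 5 given values yield a linear system in the 3 coefficients.
Solving, P(t) = -3t² - 5t - 9.
Then P(-3) = -21.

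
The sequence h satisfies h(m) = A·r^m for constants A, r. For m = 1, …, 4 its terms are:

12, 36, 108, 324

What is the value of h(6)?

Consecutive ratio: 36/12 = 3, and 108/36 = 3, so r = 3.
Then A·3^1 = 12 gives A = 4, and h(m) = 4·3^m.
h(6) = 4·3^6 = 2916.

2916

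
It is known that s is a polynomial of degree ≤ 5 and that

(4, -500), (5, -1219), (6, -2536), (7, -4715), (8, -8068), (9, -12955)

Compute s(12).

Write s(n) = an^5 + bn^4 + cn³ + dn² + en + p; the 6 given values yield a linear system in the 6 coefficients.
Solving, the leading coefficient vanishes, and s(n) = -2n^4 + 3n² - 8n - 4.
Then s(12) = -41140.

-41140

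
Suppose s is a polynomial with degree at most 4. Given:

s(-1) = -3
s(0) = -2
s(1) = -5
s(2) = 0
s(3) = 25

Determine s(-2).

First differences: 1, -3, 5, 25. Second differences: -4, 8, 20. Third differences: 12, 12.
Level-3 differences are constant, so s has degree 3.
Fitting a degree-3 polynomial gives s(n) = 2n³ - 2n² - 3n - 2.
Then s(-2) = -20.

-20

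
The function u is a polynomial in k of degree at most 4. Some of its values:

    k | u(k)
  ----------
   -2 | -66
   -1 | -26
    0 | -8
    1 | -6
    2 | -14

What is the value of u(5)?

-38

Write u(k) = ak^4 + bk³ + ck² + dk + e; the 5 given values yield a linear system in the 5 coefficients.
Solving, the leading coefficient vanishes, and u(k) = k³ - 8k² + 9k - 8.
Then u(5) = -38.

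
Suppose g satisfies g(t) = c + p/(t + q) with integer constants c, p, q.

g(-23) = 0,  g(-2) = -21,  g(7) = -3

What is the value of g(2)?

-5

(g(t) − c)(t + q) = p for each data point; the three points give a linear system in c and q, then p follows.
Solving: c = -1, q = 3, p = -20, so g(t) = -1 − 20/(t + 3).
Then g(2) = -1 − 20/5 = -5.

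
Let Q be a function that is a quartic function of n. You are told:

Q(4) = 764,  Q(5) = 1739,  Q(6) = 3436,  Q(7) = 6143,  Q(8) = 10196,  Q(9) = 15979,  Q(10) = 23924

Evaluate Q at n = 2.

68

First differences: 975, 1697, 2707, 4053, 5783, 7945. Second differences: 722, 1010, 1346, 1730, 2162. Third differences: 288, 336, 384, 432. Fourth differences: 48, 48, 48.
Level-4 differences are constant, so Q has degree 4.
Fitting a degree-4 polynomial gives Q(n) = 2n^4 + 4n³ - n² + 2n + 4.
Then Q(2) = 68.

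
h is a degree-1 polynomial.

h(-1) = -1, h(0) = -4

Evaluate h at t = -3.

Write h(t) = at + b; the 2 given values yield a linear system in the 2 coefficients.
Solving, h(t) = -3t - 4.
Then h(-3) = 5.

5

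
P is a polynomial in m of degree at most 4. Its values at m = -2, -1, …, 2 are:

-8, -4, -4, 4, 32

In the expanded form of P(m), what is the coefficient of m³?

2

Write P(m) = am^4 + bm³ + cm² + dm + e; the 5 given values yield a linear system in the 5 coefficients.
Solving, the leading coefficient vanishes, and P(m) = 2m³ + 4m² + 2m - 4.
The coefficient of m³ is 2.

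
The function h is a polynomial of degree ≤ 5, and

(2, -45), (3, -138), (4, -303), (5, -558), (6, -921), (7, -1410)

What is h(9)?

-2838

First differences: -93, -165, -255, -363, -489. Second differences: -72, -90, -108, -126. Third differences: -18, -18, -18.
Level-3 differences are constant, so h has degree 3.
Fitting a degree-3 polynomial gives h(x) = -3x³ - 9x² + 9x - 3.
Then h(9) = -2838.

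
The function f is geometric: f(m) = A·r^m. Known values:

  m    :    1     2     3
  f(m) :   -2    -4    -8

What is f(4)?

Consecutive ratio: -4/(-2) = 2, and -8/(-4) = 2, so r = 2.
Then A·2^1 = -2 gives A = -1, and f(m) = -1·2^m.
f(4) = -1·2^4 = -16.

-16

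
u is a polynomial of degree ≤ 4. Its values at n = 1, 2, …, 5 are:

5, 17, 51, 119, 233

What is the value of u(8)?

First differences: 12, 34, 68, 114. Second differences: 22, 34, 46. Third differences: 12, 12.
Level-3 differences are constant, so u has degree 3.
Fitting a degree-3 polynomial gives u(n) = 2n³ - n² + n + 3.
Then u(8) = 971.

971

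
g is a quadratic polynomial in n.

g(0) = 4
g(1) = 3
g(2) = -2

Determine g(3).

Write g(n) = an² + bn + c; the 3 given values yield a linear system in the 3 coefficients.
Solving, g(n) = -2n² + n + 4.
Then g(3) = -11.

-11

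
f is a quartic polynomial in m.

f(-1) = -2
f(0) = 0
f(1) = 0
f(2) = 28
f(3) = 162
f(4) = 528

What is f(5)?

1300

First differences: 2, 0, 28, 134, 366. Second differences: -2, 28, 106, 232. Third differences: 30, 78, 126. Fourth differences: 48, 48.
Level-4 differences are constant, so f has degree 4.
Fitting a degree-4 polynomial gives f(m) = 2m^4 + m³ - 3m².
Then f(5) = 1300.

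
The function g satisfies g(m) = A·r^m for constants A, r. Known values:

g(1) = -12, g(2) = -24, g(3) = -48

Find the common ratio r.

Consecutive ratio: -24/(-12) = 2, and -48/(-24) = 2, so r = 2.
Then A·2^1 = -12 gives A = -6, and g(m) = -6·2^m.

2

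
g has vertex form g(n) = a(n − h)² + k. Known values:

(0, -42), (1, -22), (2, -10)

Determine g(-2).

First differences 20, 12; second difference -8 = 2a, so a = -4.
Expanding, the n-coefficient is −2ah = 8h; matching it to the data gives h = 3, and then k = -6.
So g(n) = -4(n − 3)² − 6.
g(-2) = -4·(-5)² − 6 = -106.

-106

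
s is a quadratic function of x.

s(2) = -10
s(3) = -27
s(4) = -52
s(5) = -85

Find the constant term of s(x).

First differences: -17, -25, -33. Second differences: -8, -8.
Level-2 differences are constant, so s has degree 2.
Fitting a degree-2 polynomial gives s(x) = -4x² + 3x.
The constant term is s(0) = 0.

0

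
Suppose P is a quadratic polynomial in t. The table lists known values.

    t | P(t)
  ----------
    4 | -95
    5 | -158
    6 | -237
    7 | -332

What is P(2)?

First differences: -63, -79, -95. Second differences: -16, -16.
Level-2 differences are constant, so P has degree 2.
Fitting a degree-2 polynomial gives P(t) = -8t² + 9t - 3.
Then P(2) = -17.

-17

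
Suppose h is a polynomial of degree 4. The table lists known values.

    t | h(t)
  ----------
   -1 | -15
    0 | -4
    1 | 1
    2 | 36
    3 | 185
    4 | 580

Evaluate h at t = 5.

First differences: 11, 5, 35, 149, 395. Second differences: -6, 30, 114, 246. Third differences: 36, 84, 132. Fourth differences: 48, 48.
Level-4 differences are constant, so h has degree 4.
Extending the table by one column gives the next first difference 821, so h(5) = 580 + 821 = 1401.

1401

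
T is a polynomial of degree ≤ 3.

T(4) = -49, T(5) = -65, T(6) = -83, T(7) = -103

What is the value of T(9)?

First differences: -16, -18, -20. Second differences: -2, -2.
Level-2 differences are constant, so T has degree 2.
Fitting a degree-2 polynomial gives T(x) = -x² - 7x - 5.
Then T(9) = -149.

-149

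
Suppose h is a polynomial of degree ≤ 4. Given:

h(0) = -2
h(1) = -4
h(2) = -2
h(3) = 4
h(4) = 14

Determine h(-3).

Write h(k) = ak^4 + bk³ + ck² + dk + e; the 5 given values yield a linear system in the 5 coefficients.
Solving, the top 2 coefficients vanish, and h(k) = 2k² - 4k - 2.
Then h(-3) = 28.

28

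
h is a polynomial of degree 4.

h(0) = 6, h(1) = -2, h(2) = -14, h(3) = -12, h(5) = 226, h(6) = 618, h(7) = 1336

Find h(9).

4326

Write h(n) = an^4 + bn³ + cn² + dn + e; the 7 given values yield a linear system in the 5 coefficients.
Solving, h(n) = n^4 - 3n³ - 6n + 6.
Then h(9) = 4326.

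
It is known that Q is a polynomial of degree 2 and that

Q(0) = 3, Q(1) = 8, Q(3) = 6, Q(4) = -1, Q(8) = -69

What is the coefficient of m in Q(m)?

7

Write Q(m) = am² + bm + c; the 5 given values yield a linear system in the 3 coefficients.
Solving, Q(m) = -2m² + 7m + 3.
The coefficient of m is 7.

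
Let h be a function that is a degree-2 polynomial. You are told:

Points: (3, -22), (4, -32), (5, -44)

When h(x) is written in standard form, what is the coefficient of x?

-3

Write h(x) = ax² + bx + c; the 3 given values yield a linear system in the 3 coefficients.
Solving, h(x) = -x² - 3x - 4.
The coefficient of x is -3.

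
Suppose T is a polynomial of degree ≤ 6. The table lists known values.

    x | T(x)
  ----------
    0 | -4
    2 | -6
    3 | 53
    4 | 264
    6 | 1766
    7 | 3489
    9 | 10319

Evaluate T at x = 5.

771

Write T(x) = ax^6 + bx^5 + cx^4 + dx³ + ex² + px + q; the 7 given values yield a linear system in the 7 coefficients.
Solving, the top 2 coefficients vanish, and T(x) = 2x^4 - 4x³ + 2x² - 5x - 4.
Then T(5) = 771.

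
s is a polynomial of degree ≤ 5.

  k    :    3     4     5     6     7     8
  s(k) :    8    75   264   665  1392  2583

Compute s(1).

0

First differences: 67, 189, 401, 727, 1191. Second differences: 122, 212, 326, 464. Third differences: 90, 114, 138. Fourth differences: 24, 24.
Level-4 differences are constant, so s has degree 4.
Fitting a degree-4 polynomial gives s(k) = k^4 - 3k³ + 3k - 1.
Then s(1) = 0.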